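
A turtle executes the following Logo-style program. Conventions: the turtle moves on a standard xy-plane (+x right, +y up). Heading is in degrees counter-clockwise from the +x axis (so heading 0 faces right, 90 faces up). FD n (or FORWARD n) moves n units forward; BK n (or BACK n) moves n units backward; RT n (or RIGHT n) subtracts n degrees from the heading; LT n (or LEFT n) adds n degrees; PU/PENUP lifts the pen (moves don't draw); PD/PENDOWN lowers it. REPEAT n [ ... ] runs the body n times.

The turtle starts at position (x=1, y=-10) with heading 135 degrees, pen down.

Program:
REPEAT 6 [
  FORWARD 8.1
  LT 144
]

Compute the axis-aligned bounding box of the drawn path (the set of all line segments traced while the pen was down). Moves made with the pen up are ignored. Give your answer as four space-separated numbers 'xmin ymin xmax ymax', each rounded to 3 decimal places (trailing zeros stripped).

Executing turtle program step by step:
Start: pos=(1,-10), heading=135, pen down
REPEAT 6 [
  -- iteration 1/6 --
  FD 8.1: (1,-10) -> (-4.728,-4.272) [heading=135, draw]
  LT 144: heading 135 -> 279
  -- iteration 2/6 --
  FD 8.1: (-4.728,-4.272) -> (-3.46,-12.273) [heading=279, draw]
  LT 144: heading 279 -> 63
  -- iteration 3/6 --
  FD 8.1: (-3.46,-12.273) -> (0.217,-5.056) [heading=63, draw]
  LT 144: heading 63 -> 207
  -- iteration 4/6 --
  FD 8.1: (0.217,-5.056) -> (-7,-8.733) [heading=207, draw]
  LT 144: heading 207 -> 351
  -- iteration 5/6 --
  FD 8.1: (-7,-8.733) -> (1,-10) [heading=351, draw]
  LT 144: heading 351 -> 135
  -- iteration 6/6 --
  FD 8.1: (1,-10) -> (-4.728,-4.272) [heading=135, draw]
  LT 144: heading 135 -> 279
]
Final: pos=(-4.728,-4.272), heading=279, 6 segment(s) drawn

Segment endpoints: x in {-7, -4.728, -4.728, -3.46, 0.217, 1, 1}, y in {-12.273, -10, -10, -8.733, -5.056, -4.272, -4.272}
xmin=-7, ymin=-12.273, xmax=1, ymax=-4.272

Answer: -7 -12.273 1 -4.272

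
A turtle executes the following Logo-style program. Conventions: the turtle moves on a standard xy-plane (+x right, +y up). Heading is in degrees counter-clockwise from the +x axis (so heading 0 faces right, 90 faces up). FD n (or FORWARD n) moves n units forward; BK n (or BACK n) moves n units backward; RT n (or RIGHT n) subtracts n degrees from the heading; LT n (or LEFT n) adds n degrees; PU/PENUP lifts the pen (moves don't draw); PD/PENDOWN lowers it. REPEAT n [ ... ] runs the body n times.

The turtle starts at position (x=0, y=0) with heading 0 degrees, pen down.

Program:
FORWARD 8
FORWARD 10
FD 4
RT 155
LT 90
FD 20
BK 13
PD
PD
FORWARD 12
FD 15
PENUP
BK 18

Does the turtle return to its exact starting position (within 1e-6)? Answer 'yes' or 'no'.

Answer: no

Derivation:
Executing turtle program step by step:
Start: pos=(0,0), heading=0, pen down
FD 8: (0,0) -> (8,0) [heading=0, draw]
FD 10: (8,0) -> (18,0) [heading=0, draw]
FD 4: (18,0) -> (22,0) [heading=0, draw]
RT 155: heading 0 -> 205
LT 90: heading 205 -> 295
FD 20: (22,0) -> (30.452,-18.126) [heading=295, draw]
BK 13: (30.452,-18.126) -> (24.958,-6.344) [heading=295, draw]
PD: pen down
PD: pen down
FD 12: (24.958,-6.344) -> (30.03,-17.22) [heading=295, draw]
FD 15: (30.03,-17.22) -> (36.369,-30.814) [heading=295, draw]
PU: pen up
BK 18: (36.369,-30.814) -> (28.762,-14.501) [heading=295, move]
Final: pos=(28.762,-14.501), heading=295, 7 segment(s) drawn

Start position: (0, 0)
Final position: (28.762, -14.501)
Distance = 32.211; >= 1e-6 -> NOT closed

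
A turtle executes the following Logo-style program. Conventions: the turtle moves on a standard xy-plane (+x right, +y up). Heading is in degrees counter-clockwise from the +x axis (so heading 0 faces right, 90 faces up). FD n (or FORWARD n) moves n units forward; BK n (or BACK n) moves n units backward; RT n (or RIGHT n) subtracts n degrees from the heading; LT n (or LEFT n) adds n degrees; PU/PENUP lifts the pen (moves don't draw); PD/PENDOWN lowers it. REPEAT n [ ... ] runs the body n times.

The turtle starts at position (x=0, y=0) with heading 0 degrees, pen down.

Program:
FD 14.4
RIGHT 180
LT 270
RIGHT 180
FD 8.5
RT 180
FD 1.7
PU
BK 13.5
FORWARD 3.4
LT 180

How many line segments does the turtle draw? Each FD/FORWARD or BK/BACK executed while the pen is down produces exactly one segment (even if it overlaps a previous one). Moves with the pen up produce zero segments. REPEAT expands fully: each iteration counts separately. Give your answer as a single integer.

Answer: 3

Derivation:
Executing turtle program step by step:
Start: pos=(0,0), heading=0, pen down
FD 14.4: (0,0) -> (14.4,0) [heading=0, draw]
RT 180: heading 0 -> 180
LT 270: heading 180 -> 90
RT 180: heading 90 -> 270
FD 8.5: (14.4,0) -> (14.4,-8.5) [heading=270, draw]
RT 180: heading 270 -> 90
FD 1.7: (14.4,-8.5) -> (14.4,-6.8) [heading=90, draw]
PU: pen up
BK 13.5: (14.4,-6.8) -> (14.4,-20.3) [heading=90, move]
FD 3.4: (14.4,-20.3) -> (14.4,-16.9) [heading=90, move]
LT 180: heading 90 -> 270
Final: pos=(14.4,-16.9), heading=270, 3 segment(s) drawn
Segments drawn: 3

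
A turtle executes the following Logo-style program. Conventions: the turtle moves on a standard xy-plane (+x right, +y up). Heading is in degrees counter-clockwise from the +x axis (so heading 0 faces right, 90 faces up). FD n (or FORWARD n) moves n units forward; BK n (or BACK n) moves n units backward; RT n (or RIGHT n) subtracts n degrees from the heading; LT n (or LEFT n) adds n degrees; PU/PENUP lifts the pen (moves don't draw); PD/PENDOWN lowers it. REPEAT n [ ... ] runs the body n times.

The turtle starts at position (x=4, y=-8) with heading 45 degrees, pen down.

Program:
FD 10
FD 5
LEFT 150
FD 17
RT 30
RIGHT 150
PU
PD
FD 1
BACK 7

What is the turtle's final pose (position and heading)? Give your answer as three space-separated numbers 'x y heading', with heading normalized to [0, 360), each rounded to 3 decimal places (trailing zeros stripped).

Answer: -7.61 -3.346 15

Derivation:
Executing turtle program step by step:
Start: pos=(4,-8), heading=45, pen down
FD 10: (4,-8) -> (11.071,-0.929) [heading=45, draw]
FD 5: (11.071,-0.929) -> (14.607,2.607) [heading=45, draw]
LT 150: heading 45 -> 195
FD 17: (14.607,2.607) -> (-1.814,-1.793) [heading=195, draw]
RT 30: heading 195 -> 165
RT 150: heading 165 -> 15
PU: pen up
PD: pen down
FD 1: (-1.814,-1.793) -> (-0.848,-1.535) [heading=15, draw]
BK 7: (-0.848,-1.535) -> (-7.61,-3.346) [heading=15, draw]
Final: pos=(-7.61,-3.346), heading=15, 5 segment(s) drawn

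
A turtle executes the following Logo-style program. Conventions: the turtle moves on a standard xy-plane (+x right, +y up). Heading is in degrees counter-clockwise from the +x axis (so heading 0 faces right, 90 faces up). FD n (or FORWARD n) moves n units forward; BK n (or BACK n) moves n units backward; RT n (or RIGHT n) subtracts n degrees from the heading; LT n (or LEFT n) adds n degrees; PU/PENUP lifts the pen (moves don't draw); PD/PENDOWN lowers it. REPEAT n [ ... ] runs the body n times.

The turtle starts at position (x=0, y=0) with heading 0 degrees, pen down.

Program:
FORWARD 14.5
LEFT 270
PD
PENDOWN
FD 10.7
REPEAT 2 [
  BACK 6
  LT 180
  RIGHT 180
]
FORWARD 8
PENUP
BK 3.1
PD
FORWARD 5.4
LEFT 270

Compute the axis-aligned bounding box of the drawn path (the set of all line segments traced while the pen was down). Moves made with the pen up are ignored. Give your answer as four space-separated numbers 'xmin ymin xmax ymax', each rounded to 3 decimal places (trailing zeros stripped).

Answer: 0 -10.7 14.5 1.3

Derivation:
Executing turtle program step by step:
Start: pos=(0,0), heading=0, pen down
FD 14.5: (0,0) -> (14.5,0) [heading=0, draw]
LT 270: heading 0 -> 270
PD: pen down
PD: pen down
FD 10.7: (14.5,0) -> (14.5,-10.7) [heading=270, draw]
REPEAT 2 [
  -- iteration 1/2 --
  BK 6: (14.5,-10.7) -> (14.5,-4.7) [heading=270, draw]
  LT 180: heading 270 -> 90
  RT 180: heading 90 -> 270
  -- iteration 2/2 --
  BK 6: (14.5,-4.7) -> (14.5,1.3) [heading=270, draw]
  LT 180: heading 270 -> 90
  RT 180: heading 90 -> 270
]
FD 8: (14.5,1.3) -> (14.5,-6.7) [heading=270, draw]
PU: pen up
BK 3.1: (14.5,-6.7) -> (14.5,-3.6) [heading=270, move]
PD: pen down
FD 5.4: (14.5,-3.6) -> (14.5,-9) [heading=270, draw]
LT 270: heading 270 -> 180
Final: pos=(14.5,-9), heading=180, 6 segment(s) drawn

Segment endpoints: x in {0, 14.5, 14.5, 14.5}, y in {-10.7, -9, -6.7, -4.7, -3.6, 0, 1.3}
xmin=0, ymin=-10.7, xmax=14.5, ymax=1.3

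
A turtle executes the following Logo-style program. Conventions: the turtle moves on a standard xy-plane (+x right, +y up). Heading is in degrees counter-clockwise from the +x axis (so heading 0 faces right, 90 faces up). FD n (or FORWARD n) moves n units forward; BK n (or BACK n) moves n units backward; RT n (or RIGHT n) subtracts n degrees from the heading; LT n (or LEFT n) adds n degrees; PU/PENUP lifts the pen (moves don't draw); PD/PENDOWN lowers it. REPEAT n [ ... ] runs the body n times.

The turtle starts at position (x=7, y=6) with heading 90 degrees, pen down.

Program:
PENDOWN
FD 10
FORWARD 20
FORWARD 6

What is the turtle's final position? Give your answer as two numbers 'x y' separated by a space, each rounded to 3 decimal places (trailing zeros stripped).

Executing turtle program step by step:
Start: pos=(7,6), heading=90, pen down
PD: pen down
FD 10: (7,6) -> (7,16) [heading=90, draw]
FD 20: (7,16) -> (7,36) [heading=90, draw]
FD 6: (7,36) -> (7,42) [heading=90, draw]
Final: pos=(7,42), heading=90, 3 segment(s) drawn

Answer: 7 42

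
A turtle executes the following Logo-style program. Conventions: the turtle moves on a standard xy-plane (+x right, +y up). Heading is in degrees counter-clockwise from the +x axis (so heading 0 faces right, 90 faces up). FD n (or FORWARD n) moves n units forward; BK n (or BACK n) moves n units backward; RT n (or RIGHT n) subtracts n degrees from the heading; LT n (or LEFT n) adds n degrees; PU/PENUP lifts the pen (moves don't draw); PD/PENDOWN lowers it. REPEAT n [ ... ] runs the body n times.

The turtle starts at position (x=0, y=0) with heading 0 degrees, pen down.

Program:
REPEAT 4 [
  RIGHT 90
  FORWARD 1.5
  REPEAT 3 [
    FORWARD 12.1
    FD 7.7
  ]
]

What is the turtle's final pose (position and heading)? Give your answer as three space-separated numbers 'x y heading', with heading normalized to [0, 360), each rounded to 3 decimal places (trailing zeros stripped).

Executing turtle program step by step:
Start: pos=(0,0), heading=0, pen down
REPEAT 4 [
  -- iteration 1/4 --
  RT 90: heading 0 -> 270
  FD 1.5: (0,0) -> (0,-1.5) [heading=270, draw]
  REPEAT 3 [
    -- iteration 1/3 --
    FD 12.1: (0,-1.5) -> (0,-13.6) [heading=270, draw]
    FD 7.7: (0,-13.6) -> (0,-21.3) [heading=270, draw]
    -- iteration 2/3 --
    FD 12.1: (0,-21.3) -> (0,-33.4) [heading=270, draw]
    FD 7.7: (0,-33.4) -> (0,-41.1) [heading=270, draw]
    -- iteration 3/3 --
    FD 12.1: (0,-41.1) -> (0,-53.2) [heading=270, draw]
    FD 7.7: (0,-53.2) -> (0,-60.9) [heading=270, draw]
  ]
  -- iteration 2/4 --
  RT 90: heading 270 -> 180
  FD 1.5: (0,-60.9) -> (-1.5,-60.9) [heading=180, draw]
  REPEAT 3 [
    -- iteration 1/3 --
    FD 12.1: (-1.5,-60.9) -> (-13.6,-60.9) [heading=180, draw]
    FD 7.7: (-13.6,-60.9) -> (-21.3,-60.9) [heading=180, draw]
    -- iteration 2/3 --
    FD 12.1: (-21.3,-60.9) -> (-33.4,-60.9) [heading=180, draw]
    FD 7.7: (-33.4,-60.9) -> (-41.1,-60.9) [heading=180, draw]
    -- iteration 3/3 --
    FD 12.1: (-41.1,-60.9) -> (-53.2,-60.9) [heading=180, draw]
    FD 7.7: (-53.2,-60.9) -> (-60.9,-60.9) [heading=180, draw]
  ]
  -- iteration 3/4 --
  RT 90: heading 180 -> 90
  FD 1.5: (-60.9,-60.9) -> (-60.9,-59.4) [heading=90, draw]
  REPEAT 3 [
    -- iteration 1/3 --
    FD 12.1: (-60.9,-59.4) -> (-60.9,-47.3) [heading=90, draw]
    FD 7.7: (-60.9,-47.3) -> (-60.9,-39.6) [heading=90, draw]
    -- iteration 2/3 --
    FD 12.1: (-60.9,-39.6) -> (-60.9,-27.5) [heading=90, draw]
    FD 7.7: (-60.9,-27.5) -> (-60.9,-19.8) [heading=90, draw]
    -- iteration 3/3 --
    FD 12.1: (-60.9,-19.8) -> (-60.9,-7.7) [heading=90, draw]
    FD 7.7: (-60.9,-7.7) -> (-60.9,0) [heading=90, draw]
  ]
  -- iteration 4/4 --
  RT 90: heading 90 -> 0
  FD 1.5: (-60.9,0) -> (-59.4,0) [heading=0, draw]
  REPEAT 3 [
    -- iteration 1/3 --
    FD 12.1: (-59.4,0) -> (-47.3,0) [heading=0, draw]
    FD 7.7: (-47.3,0) -> (-39.6,0) [heading=0, draw]
    -- iteration 2/3 --
    FD 12.1: (-39.6,0) -> (-27.5,0) [heading=0, draw]
    FD 7.7: (-27.5,0) -> (-19.8,0) [heading=0, draw]
    -- iteration 3/3 --
    FD 12.1: (-19.8,0) -> (-7.7,0) [heading=0, draw]
    FD 7.7: (-7.7,0) -> (0,0) [heading=0, draw]
  ]
]
Final: pos=(0,0), heading=0, 28 segment(s) drawn

Answer: 0 0 0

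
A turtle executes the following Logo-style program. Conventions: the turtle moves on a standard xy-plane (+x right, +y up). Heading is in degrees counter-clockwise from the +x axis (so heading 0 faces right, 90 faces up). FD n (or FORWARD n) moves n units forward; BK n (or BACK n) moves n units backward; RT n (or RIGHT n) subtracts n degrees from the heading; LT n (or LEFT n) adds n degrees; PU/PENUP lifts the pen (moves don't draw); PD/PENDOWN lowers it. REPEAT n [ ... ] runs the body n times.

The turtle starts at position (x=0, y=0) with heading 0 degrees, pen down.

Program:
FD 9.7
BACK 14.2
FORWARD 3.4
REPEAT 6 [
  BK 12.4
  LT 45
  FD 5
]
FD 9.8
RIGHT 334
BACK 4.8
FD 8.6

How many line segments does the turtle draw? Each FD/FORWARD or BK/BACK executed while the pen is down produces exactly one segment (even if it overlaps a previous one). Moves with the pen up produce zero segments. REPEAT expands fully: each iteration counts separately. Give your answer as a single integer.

Answer: 18

Derivation:
Executing turtle program step by step:
Start: pos=(0,0), heading=0, pen down
FD 9.7: (0,0) -> (9.7,0) [heading=0, draw]
BK 14.2: (9.7,0) -> (-4.5,0) [heading=0, draw]
FD 3.4: (-4.5,0) -> (-1.1,0) [heading=0, draw]
REPEAT 6 [
  -- iteration 1/6 --
  BK 12.4: (-1.1,0) -> (-13.5,0) [heading=0, draw]
  LT 45: heading 0 -> 45
  FD 5: (-13.5,0) -> (-9.964,3.536) [heading=45, draw]
  -- iteration 2/6 --
  BK 12.4: (-9.964,3.536) -> (-18.733,-5.233) [heading=45, draw]
  LT 45: heading 45 -> 90
  FD 5: (-18.733,-5.233) -> (-18.733,-0.233) [heading=90, draw]
  -- iteration 3/6 --
  BK 12.4: (-18.733,-0.233) -> (-18.733,-12.633) [heading=90, draw]
  LT 45: heading 90 -> 135
  FD 5: (-18.733,-12.633) -> (-22.268,-9.097) [heading=135, draw]
  -- iteration 4/6 --
  BK 12.4: (-22.268,-9.097) -> (-13.5,-17.865) [heading=135, draw]
  LT 45: heading 135 -> 180
  FD 5: (-13.5,-17.865) -> (-18.5,-17.865) [heading=180, draw]
  -- iteration 5/6 --
  BK 12.4: (-18.5,-17.865) -> (-6.1,-17.865) [heading=180, draw]
  LT 45: heading 180 -> 225
  FD 5: (-6.1,-17.865) -> (-9.636,-21.401) [heading=225, draw]
  -- iteration 6/6 --
  BK 12.4: (-9.636,-21.401) -> (-0.867,-12.633) [heading=225, draw]
  LT 45: heading 225 -> 270
  FD 5: (-0.867,-12.633) -> (-0.867,-17.633) [heading=270, draw]
]
FD 9.8: (-0.867,-17.633) -> (-0.867,-27.433) [heading=270, draw]
RT 334: heading 270 -> 296
BK 4.8: (-0.867,-27.433) -> (-2.972,-23.118) [heading=296, draw]
FD 8.6: (-2.972,-23.118) -> (0.798,-30.848) [heading=296, draw]
Final: pos=(0.798,-30.848), heading=296, 18 segment(s) drawn
Segments drawn: 18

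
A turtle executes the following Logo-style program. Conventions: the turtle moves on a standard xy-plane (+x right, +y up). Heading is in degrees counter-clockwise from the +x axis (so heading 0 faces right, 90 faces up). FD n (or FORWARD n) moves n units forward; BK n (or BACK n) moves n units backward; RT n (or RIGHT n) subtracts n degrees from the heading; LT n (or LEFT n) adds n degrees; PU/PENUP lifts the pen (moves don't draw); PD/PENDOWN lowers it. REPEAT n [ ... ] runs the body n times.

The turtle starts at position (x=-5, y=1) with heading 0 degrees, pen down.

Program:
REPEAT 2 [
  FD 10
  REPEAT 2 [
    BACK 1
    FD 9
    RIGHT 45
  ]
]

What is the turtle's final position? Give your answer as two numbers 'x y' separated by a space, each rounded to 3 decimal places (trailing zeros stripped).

Answer: 13 -28.314

Derivation:
Executing turtle program step by step:
Start: pos=(-5,1), heading=0, pen down
REPEAT 2 [
  -- iteration 1/2 --
  FD 10: (-5,1) -> (5,1) [heading=0, draw]
  REPEAT 2 [
    -- iteration 1/2 --
    BK 1: (5,1) -> (4,1) [heading=0, draw]
    FD 9: (4,1) -> (13,1) [heading=0, draw]
    RT 45: heading 0 -> 315
    -- iteration 2/2 --
    BK 1: (13,1) -> (12.293,1.707) [heading=315, draw]
    FD 9: (12.293,1.707) -> (18.657,-4.657) [heading=315, draw]
    RT 45: heading 315 -> 270
  ]
  -- iteration 2/2 --
  FD 10: (18.657,-4.657) -> (18.657,-14.657) [heading=270, draw]
  REPEAT 2 [
    -- iteration 1/2 --
    BK 1: (18.657,-14.657) -> (18.657,-13.657) [heading=270, draw]
    FD 9: (18.657,-13.657) -> (18.657,-22.657) [heading=270, draw]
    RT 45: heading 270 -> 225
    -- iteration 2/2 --
    BK 1: (18.657,-22.657) -> (19.364,-21.95) [heading=225, draw]
    FD 9: (19.364,-21.95) -> (13,-28.314) [heading=225, draw]
    RT 45: heading 225 -> 180
  ]
]
Final: pos=(13,-28.314), heading=180, 10 segment(s) drawn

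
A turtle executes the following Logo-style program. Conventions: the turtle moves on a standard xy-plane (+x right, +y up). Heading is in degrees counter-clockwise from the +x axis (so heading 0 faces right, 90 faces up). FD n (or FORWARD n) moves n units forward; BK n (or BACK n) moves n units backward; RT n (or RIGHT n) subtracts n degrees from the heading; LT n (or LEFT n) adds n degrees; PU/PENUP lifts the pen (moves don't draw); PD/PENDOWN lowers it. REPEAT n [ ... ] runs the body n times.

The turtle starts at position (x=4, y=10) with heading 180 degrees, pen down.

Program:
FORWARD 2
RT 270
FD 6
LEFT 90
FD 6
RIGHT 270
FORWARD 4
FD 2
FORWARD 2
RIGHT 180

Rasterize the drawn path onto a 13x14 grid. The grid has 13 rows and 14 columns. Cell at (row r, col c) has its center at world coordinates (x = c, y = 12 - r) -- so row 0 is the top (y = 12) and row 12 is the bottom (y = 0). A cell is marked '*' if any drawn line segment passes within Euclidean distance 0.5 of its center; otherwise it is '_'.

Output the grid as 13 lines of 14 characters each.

Segment 0: (4,10) -> (2,10)
Segment 1: (2,10) -> (2,4)
Segment 2: (2,4) -> (8,4)
Segment 3: (8,4) -> (8,8)
Segment 4: (8,8) -> (8,10)
Segment 5: (8,10) -> (8,12)

Answer: ________*_____
________*_____
__***___*_____
__*_____*_____
__*_____*_____
__*_____*_____
__*_____*_____
__*_____*_____
__*******_____
______________
______________
______________
______________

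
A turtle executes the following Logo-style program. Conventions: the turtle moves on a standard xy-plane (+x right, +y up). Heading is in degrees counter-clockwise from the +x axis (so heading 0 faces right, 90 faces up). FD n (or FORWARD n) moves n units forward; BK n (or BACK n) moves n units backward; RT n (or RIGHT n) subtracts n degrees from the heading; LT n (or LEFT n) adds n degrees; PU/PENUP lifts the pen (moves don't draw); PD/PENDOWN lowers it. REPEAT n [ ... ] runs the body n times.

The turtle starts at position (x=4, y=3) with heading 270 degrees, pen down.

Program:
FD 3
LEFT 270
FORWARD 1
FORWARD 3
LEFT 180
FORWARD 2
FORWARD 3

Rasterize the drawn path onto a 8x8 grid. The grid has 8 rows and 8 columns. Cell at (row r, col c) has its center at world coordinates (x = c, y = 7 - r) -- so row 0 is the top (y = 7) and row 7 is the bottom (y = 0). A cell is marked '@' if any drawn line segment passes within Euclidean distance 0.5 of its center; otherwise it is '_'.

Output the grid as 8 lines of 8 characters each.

Answer: ________
________
________
________
____@___
____@___
____@___
@@@@@@__

Derivation:
Segment 0: (4,3) -> (4,0)
Segment 1: (4,0) -> (3,0)
Segment 2: (3,0) -> (-0,0)
Segment 3: (-0,0) -> (2,0)
Segment 4: (2,0) -> (5,-0)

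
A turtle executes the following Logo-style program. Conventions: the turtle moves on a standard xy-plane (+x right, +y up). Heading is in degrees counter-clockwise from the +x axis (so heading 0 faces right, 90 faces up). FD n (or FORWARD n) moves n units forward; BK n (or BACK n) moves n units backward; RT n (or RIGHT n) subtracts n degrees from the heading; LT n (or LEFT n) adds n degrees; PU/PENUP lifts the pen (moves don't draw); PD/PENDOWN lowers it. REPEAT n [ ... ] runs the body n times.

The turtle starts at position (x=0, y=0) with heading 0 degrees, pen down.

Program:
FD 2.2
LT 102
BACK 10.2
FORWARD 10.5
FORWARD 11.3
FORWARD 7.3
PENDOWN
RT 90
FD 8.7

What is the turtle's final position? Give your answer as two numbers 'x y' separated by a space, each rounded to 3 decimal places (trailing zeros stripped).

Executing turtle program step by step:
Start: pos=(0,0), heading=0, pen down
FD 2.2: (0,0) -> (2.2,0) [heading=0, draw]
LT 102: heading 0 -> 102
BK 10.2: (2.2,0) -> (4.321,-9.977) [heading=102, draw]
FD 10.5: (4.321,-9.977) -> (2.138,0.293) [heading=102, draw]
FD 11.3: (2.138,0.293) -> (-0.212,11.347) [heading=102, draw]
FD 7.3: (-0.212,11.347) -> (-1.73,18.487) [heading=102, draw]
PD: pen down
RT 90: heading 102 -> 12
FD 8.7: (-1.73,18.487) -> (6.78,20.296) [heading=12, draw]
Final: pos=(6.78,20.296), heading=12, 6 segment(s) drawn

Answer: 6.78 20.296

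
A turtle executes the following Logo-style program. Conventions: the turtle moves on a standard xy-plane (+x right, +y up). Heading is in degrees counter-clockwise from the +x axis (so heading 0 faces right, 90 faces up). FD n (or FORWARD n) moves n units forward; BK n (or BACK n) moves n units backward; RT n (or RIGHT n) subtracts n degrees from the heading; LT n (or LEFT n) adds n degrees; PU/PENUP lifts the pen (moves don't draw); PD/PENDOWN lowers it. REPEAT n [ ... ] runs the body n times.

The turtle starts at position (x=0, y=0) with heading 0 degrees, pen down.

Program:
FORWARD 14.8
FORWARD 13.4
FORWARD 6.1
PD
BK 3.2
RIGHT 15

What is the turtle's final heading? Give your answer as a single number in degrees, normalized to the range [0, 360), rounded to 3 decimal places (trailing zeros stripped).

Executing turtle program step by step:
Start: pos=(0,0), heading=0, pen down
FD 14.8: (0,0) -> (14.8,0) [heading=0, draw]
FD 13.4: (14.8,0) -> (28.2,0) [heading=0, draw]
FD 6.1: (28.2,0) -> (34.3,0) [heading=0, draw]
PD: pen down
BK 3.2: (34.3,0) -> (31.1,0) [heading=0, draw]
RT 15: heading 0 -> 345
Final: pos=(31.1,0), heading=345, 4 segment(s) drawn

Answer: 345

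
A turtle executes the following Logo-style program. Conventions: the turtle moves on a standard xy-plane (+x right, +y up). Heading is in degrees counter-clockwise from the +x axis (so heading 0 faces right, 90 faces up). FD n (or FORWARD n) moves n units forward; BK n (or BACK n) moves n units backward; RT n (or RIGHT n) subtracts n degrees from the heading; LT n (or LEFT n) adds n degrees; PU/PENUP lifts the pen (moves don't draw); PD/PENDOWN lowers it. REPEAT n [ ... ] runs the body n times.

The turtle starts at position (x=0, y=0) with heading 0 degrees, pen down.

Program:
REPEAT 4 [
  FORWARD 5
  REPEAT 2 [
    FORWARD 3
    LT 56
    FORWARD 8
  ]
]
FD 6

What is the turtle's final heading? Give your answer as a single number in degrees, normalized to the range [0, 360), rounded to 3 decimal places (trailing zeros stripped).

Answer: 88

Derivation:
Executing turtle program step by step:
Start: pos=(0,0), heading=0, pen down
REPEAT 4 [
  -- iteration 1/4 --
  FD 5: (0,0) -> (5,0) [heading=0, draw]
  REPEAT 2 [
    -- iteration 1/2 --
    FD 3: (5,0) -> (8,0) [heading=0, draw]
    LT 56: heading 0 -> 56
    FD 8: (8,0) -> (12.474,6.632) [heading=56, draw]
    -- iteration 2/2 --
    FD 3: (12.474,6.632) -> (14.151,9.119) [heading=56, draw]
    LT 56: heading 56 -> 112
    FD 8: (14.151,9.119) -> (11.154,16.537) [heading=112, draw]
  ]
  -- iteration 2/4 --
  FD 5: (11.154,16.537) -> (9.281,21.173) [heading=112, draw]
  REPEAT 2 [
    -- iteration 1/2 --
    FD 3: (9.281,21.173) -> (8.157,23.954) [heading=112, draw]
    LT 56: heading 112 -> 168
    FD 8: (8.157,23.954) -> (0.332,25.618) [heading=168, draw]
    -- iteration 2/2 --
    FD 3: (0.332,25.618) -> (-2.602,26.241) [heading=168, draw]
    LT 56: heading 168 -> 224
    FD 8: (-2.602,26.241) -> (-8.357,20.684) [heading=224, draw]
  ]
  -- iteration 3/4 --
  FD 5: (-8.357,20.684) -> (-11.954,17.211) [heading=224, draw]
  REPEAT 2 [
    -- iteration 1/2 --
    FD 3: (-11.954,17.211) -> (-14.112,15.127) [heading=224, draw]
    LT 56: heading 224 -> 280
    FD 8: (-14.112,15.127) -> (-12.722,7.248) [heading=280, draw]
    -- iteration 2/2 --
    FD 3: (-12.722,7.248) -> (-12.202,4.294) [heading=280, draw]
    LT 56: heading 280 -> 336
    FD 8: (-12.202,4.294) -> (-4.893,1.04) [heading=336, draw]
  ]
  -- iteration 4/4 --
  FD 5: (-4.893,1.04) -> (-0.325,-0.994) [heading=336, draw]
  REPEAT 2 [
    -- iteration 1/2 --
    FD 3: (-0.325,-0.994) -> (2.415,-2.214) [heading=336, draw]
    LT 56: heading 336 -> 32
    FD 8: (2.415,-2.214) -> (9.2,2.026) [heading=32, draw]
    -- iteration 2/2 --
    FD 3: (9.2,2.026) -> (11.744,3.615) [heading=32, draw]
    LT 56: heading 32 -> 88
    FD 8: (11.744,3.615) -> (12.023,11.61) [heading=88, draw]
  ]
]
FD 6: (12.023,11.61) -> (12.232,17.607) [heading=88, draw]
Final: pos=(12.232,17.607), heading=88, 21 segment(s) drawn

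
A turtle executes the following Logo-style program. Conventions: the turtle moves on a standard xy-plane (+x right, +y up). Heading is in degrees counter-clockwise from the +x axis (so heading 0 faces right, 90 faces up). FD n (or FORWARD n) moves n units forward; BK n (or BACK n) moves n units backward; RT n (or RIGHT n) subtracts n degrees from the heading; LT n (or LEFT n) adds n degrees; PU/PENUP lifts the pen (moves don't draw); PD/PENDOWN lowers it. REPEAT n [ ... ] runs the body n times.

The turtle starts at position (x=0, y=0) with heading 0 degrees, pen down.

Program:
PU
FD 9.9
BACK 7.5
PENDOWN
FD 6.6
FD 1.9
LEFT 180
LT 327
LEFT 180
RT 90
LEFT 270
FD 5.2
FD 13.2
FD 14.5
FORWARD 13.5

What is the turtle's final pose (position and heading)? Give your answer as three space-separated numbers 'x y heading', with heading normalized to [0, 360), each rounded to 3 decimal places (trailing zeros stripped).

Answer: -28.014 25.271 147

Derivation:
Executing turtle program step by step:
Start: pos=(0,0), heading=0, pen down
PU: pen up
FD 9.9: (0,0) -> (9.9,0) [heading=0, move]
BK 7.5: (9.9,0) -> (2.4,0) [heading=0, move]
PD: pen down
FD 6.6: (2.4,0) -> (9,0) [heading=0, draw]
FD 1.9: (9,0) -> (10.9,0) [heading=0, draw]
LT 180: heading 0 -> 180
LT 327: heading 180 -> 147
LT 180: heading 147 -> 327
RT 90: heading 327 -> 237
LT 270: heading 237 -> 147
FD 5.2: (10.9,0) -> (6.539,2.832) [heading=147, draw]
FD 13.2: (6.539,2.832) -> (-4.532,10.021) [heading=147, draw]
FD 14.5: (-4.532,10.021) -> (-16.692,17.919) [heading=147, draw]
FD 13.5: (-16.692,17.919) -> (-28.014,25.271) [heading=147, draw]
Final: pos=(-28.014,25.271), heading=147, 6 segment(s) drawn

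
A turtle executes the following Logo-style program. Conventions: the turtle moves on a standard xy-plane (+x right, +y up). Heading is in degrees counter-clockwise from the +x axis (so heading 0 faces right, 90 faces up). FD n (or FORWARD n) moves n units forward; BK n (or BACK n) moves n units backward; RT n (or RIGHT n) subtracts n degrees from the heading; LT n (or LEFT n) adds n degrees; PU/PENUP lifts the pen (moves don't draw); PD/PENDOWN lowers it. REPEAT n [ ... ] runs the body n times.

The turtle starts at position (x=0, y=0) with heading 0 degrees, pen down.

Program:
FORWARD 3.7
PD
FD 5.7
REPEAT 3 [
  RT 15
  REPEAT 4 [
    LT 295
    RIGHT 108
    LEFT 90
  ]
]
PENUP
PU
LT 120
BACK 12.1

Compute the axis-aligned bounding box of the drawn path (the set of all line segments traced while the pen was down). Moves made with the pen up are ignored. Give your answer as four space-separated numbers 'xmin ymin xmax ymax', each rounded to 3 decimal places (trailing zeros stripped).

Executing turtle program step by step:
Start: pos=(0,0), heading=0, pen down
FD 3.7: (0,0) -> (3.7,0) [heading=0, draw]
PD: pen down
FD 5.7: (3.7,0) -> (9.4,0) [heading=0, draw]
REPEAT 3 [
  -- iteration 1/3 --
  RT 15: heading 0 -> 345
  REPEAT 4 [
    -- iteration 1/4 --
    LT 295: heading 345 -> 280
    RT 108: heading 280 -> 172
    LT 90: heading 172 -> 262
    -- iteration 2/4 --
    LT 295: heading 262 -> 197
    RT 108: heading 197 -> 89
    LT 90: heading 89 -> 179
    -- iteration 3/4 --
    LT 295: heading 179 -> 114
    RT 108: heading 114 -> 6
    LT 90: heading 6 -> 96
    -- iteration 4/4 --
    LT 295: heading 96 -> 31
    RT 108: heading 31 -> 283
    LT 90: heading 283 -> 13
  ]
  -- iteration 2/3 --
  RT 15: heading 13 -> 358
  REPEAT 4 [
    -- iteration 1/4 --
    LT 295: heading 358 -> 293
    RT 108: heading 293 -> 185
    LT 90: heading 185 -> 275
    -- iteration 2/4 --
    LT 295: heading 275 -> 210
    RT 108: heading 210 -> 102
    LT 90: heading 102 -> 192
    -- iteration 3/4 --
    LT 295: heading 192 -> 127
    RT 108: heading 127 -> 19
    LT 90: heading 19 -> 109
    -- iteration 4/4 --
    LT 295: heading 109 -> 44
    RT 108: heading 44 -> 296
    LT 90: heading 296 -> 26
  ]
  -- iteration 3/3 --
  RT 15: heading 26 -> 11
  REPEAT 4 [
    -- iteration 1/4 --
    LT 295: heading 11 -> 306
    RT 108: heading 306 -> 198
    LT 90: heading 198 -> 288
    -- iteration 2/4 --
    LT 295: heading 288 -> 223
    RT 108: heading 223 -> 115
    LT 90: heading 115 -> 205
    -- iteration 3/4 --
    LT 295: heading 205 -> 140
    RT 108: heading 140 -> 32
    LT 90: heading 32 -> 122
    -- iteration 4/4 --
    LT 295: heading 122 -> 57
    RT 108: heading 57 -> 309
    LT 90: heading 309 -> 39
  ]
]
PU: pen up
PU: pen up
LT 120: heading 39 -> 159
BK 12.1: (9.4,0) -> (20.696,-4.336) [heading=159, move]
Final: pos=(20.696,-4.336), heading=159, 2 segment(s) drawn

Segment endpoints: x in {0, 3.7, 9.4}, y in {0}
xmin=0, ymin=0, xmax=9.4, ymax=0

Answer: 0 0 9.4 0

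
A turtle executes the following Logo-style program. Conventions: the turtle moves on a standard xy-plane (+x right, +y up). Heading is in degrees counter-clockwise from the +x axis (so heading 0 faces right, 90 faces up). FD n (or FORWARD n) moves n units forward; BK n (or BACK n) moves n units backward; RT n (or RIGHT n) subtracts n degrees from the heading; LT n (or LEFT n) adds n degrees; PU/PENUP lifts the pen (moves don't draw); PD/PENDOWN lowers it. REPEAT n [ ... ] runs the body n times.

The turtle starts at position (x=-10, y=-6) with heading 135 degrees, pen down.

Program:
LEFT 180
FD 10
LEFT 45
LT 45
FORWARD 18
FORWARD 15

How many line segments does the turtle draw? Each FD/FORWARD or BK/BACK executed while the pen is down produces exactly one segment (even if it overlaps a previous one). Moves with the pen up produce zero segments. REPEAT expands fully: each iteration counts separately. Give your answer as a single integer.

Executing turtle program step by step:
Start: pos=(-10,-6), heading=135, pen down
LT 180: heading 135 -> 315
FD 10: (-10,-6) -> (-2.929,-13.071) [heading=315, draw]
LT 45: heading 315 -> 0
LT 45: heading 0 -> 45
FD 18: (-2.929,-13.071) -> (9.799,-0.343) [heading=45, draw]
FD 15: (9.799,-0.343) -> (20.406,10.263) [heading=45, draw]
Final: pos=(20.406,10.263), heading=45, 3 segment(s) drawn
Segments drawn: 3

Answer: 3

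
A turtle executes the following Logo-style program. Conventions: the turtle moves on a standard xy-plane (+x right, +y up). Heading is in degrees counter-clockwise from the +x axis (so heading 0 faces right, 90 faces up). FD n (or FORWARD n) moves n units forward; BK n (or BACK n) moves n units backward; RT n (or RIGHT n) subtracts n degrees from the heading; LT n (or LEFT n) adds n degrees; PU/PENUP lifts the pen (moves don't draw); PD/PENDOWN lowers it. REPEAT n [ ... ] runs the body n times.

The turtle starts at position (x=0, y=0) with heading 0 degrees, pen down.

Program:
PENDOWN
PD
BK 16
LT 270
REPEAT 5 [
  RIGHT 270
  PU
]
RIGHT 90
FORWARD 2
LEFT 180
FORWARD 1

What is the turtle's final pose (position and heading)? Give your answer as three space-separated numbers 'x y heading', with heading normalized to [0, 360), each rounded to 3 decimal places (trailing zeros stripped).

Answer: -16 -1 90

Derivation:
Executing turtle program step by step:
Start: pos=(0,0), heading=0, pen down
PD: pen down
PD: pen down
BK 16: (0,0) -> (-16,0) [heading=0, draw]
LT 270: heading 0 -> 270
REPEAT 5 [
  -- iteration 1/5 --
  RT 270: heading 270 -> 0
  PU: pen up
  -- iteration 2/5 --
  RT 270: heading 0 -> 90
  PU: pen up
  -- iteration 3/5 --
  RT 270: heading 90 -> 180
  PU: pen up
  -- iteration 4/5 --
  RT 270: heading 180 -> 270
  PU: pen up
  -- iteration 5/5 --
  RT 270: heading 270 -> 0
  PU: pen up
]
RT 90: heading 0 -> 270
FD 2: (-16,0) -> (-16,-2) [heading=270, move]
LT 180: heading 270 -> 90
FD 1: (-16,-2) -> (-16,-1) [heading=90, move]
Final: pos=(-16,-1), heading=90, 1 segment(s) drawn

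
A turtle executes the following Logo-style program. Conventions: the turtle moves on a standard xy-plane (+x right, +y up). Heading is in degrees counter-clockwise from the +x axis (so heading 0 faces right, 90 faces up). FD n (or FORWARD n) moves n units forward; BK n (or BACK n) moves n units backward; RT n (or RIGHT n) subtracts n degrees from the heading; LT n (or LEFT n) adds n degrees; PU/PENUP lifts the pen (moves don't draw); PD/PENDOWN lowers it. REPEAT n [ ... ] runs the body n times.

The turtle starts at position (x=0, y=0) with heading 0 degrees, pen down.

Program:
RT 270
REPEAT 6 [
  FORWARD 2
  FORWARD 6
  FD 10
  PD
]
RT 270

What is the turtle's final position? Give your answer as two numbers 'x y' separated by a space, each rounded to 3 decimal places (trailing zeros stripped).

Executing turtle program step by step:
Start: pos=(0,0), heading=0, pen down
RT 270: heading 0 -> 90
REPEAT 6 [
  -- iteration 1/6 --
  FD 2: (0,0) -> (0,2) [heading=90, draw]
  FD 6: (0,2) -> (0,8) [heading=90, draw]
  FD 10: (0,8) -> (0,18) [heading=90, draw]
  PD: pen down
  -- iteration 2/6 --
  FD 2: (0,18) -> (0,20) [heading=90, draw]
  FD 6: (0,20) -> (0,26) [heading=90, draw]
  FD 10: (0,26) -> (0,36) [heading=90, draw]
  PD: pen down
  -- iteration 3/6 --
  FD 2: (0,36) -> (0,38) [heading=90, draw]
  FD 6: (0,38) -> (0,44) [heading=90, draw]
  FD 10: (0,44) -> (0,54) [heading=90, draw]
  PD: pen down
  -- iteration 4/6 --
  FD 2: (0,54) -> (0,56) [heading=90, draw]
  FD 6: (0,56) -> (0,62) [heading=90, draw]
  FD 10: (0,62) -> (0,72) [heading=90, draw]
  PD: pen down
  -- iteration 5/6 --
  FD 2: (0,72) -> (0,74) [heading=90, draw]
  FD 6: (0,74) -> (0,80) [heading=90, draw]
  FD 10: (0,80) -> (0,90) [heading=90, draw]
  PD: pen down
  -- iteration 6/6 --
  FD 2: (0,90) -> (0,92) [heading=90, draw]
  FD 6: (0,92) -> (0,98) [heading=90, draw]
  FD 10: (0,98) -> (0,108) [heading=90, draw]
  PD: pen down
]
RT 270: heading 90 -> 180
Final: pos=(0,108), heading=180, 18 segment(s) drawn

Answer: 0 108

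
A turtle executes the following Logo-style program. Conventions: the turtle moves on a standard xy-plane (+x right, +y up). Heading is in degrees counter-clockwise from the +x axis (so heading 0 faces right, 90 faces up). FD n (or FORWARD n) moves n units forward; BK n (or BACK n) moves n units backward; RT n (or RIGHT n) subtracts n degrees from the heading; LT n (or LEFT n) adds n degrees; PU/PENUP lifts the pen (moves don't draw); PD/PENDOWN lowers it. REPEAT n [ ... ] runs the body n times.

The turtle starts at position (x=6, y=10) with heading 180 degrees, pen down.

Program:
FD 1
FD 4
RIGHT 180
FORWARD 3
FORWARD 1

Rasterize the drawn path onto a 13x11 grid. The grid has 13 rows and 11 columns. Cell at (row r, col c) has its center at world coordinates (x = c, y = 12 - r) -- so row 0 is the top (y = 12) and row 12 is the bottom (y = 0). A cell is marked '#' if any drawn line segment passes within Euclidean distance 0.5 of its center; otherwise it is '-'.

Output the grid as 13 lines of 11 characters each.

Segment 0: (6,10) -> (5,10)
Segment 1: (5,10) -> (1,10)
Segment 2: (1,10) -> (4,10)
Segment 3: (4,10) -> (5,10)

Answer: -----------
-----------
-######----
-----------
-----------
-----------
-----------
-----------
-----------
-----------
-----------
-----------
-----------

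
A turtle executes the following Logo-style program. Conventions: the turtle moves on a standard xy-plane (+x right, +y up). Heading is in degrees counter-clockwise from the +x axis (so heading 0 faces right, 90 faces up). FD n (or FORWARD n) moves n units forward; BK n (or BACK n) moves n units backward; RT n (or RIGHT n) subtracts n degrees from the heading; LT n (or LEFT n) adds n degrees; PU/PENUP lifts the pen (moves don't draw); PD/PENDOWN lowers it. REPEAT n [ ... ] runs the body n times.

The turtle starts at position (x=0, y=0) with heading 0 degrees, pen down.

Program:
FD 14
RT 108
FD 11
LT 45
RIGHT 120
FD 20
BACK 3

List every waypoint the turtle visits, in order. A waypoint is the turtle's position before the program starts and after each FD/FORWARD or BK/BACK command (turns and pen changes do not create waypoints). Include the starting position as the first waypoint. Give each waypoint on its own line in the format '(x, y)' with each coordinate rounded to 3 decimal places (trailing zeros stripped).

Answer: (0, 0)
(14, 0)
(10.601, -10.462)
(-9.372, -9.415)
(-6.376, -9.572)

Derivation:
Executing turtle program step by step:
Start: pos=(0,0), heading=0, pen down
FD 14: (0,0) -> (14,0) [heading=0, draw]
RT 108: heading 0 -> 252
FD 11: (14,0) -> (10.601,-10.462) [heading=252, draw]
LT 45: heading 252 -> 297
RT 120: heading 297 -> 177
FD 20: (10.601,-10.462) -> (-9.372,-9.415) [heading=177, draw]
BK 3: (-9.372,-9.415) -> (-6.376,-9.572) [heading=177, draw]
Final: pos=(-6.376,-9.572), heading=177, 4 segment(s) drawn
Waypoints (5 total):
(0, 0)
(14, 0)
(10.601, -10.462)
(-9.372, -9.415)
(-6.376, -9.572)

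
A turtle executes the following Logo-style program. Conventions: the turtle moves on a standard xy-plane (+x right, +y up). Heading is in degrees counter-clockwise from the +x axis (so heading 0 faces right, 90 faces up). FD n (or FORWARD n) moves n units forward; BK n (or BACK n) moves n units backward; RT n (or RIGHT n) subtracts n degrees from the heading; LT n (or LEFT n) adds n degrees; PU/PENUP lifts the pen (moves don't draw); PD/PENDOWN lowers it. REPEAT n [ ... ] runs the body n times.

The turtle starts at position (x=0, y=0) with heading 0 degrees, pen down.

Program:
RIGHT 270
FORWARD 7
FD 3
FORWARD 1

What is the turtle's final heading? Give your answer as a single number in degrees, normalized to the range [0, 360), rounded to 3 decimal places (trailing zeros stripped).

Executing turtle program step by step:
Start: pos=(0,0), heading=0, pen down
RT 270: heading 0 -> 90
FD 7: (0,0) -> (0,7) [heading=90, draw]
FD 3: (0,7) -> (0,10) [heading=90, draw]
FD 1: (0,10) -> (0,11) [heading=90, draw]
Final: pos=(0,11), heading=90, 3 segment(s) drawn

Answer: 90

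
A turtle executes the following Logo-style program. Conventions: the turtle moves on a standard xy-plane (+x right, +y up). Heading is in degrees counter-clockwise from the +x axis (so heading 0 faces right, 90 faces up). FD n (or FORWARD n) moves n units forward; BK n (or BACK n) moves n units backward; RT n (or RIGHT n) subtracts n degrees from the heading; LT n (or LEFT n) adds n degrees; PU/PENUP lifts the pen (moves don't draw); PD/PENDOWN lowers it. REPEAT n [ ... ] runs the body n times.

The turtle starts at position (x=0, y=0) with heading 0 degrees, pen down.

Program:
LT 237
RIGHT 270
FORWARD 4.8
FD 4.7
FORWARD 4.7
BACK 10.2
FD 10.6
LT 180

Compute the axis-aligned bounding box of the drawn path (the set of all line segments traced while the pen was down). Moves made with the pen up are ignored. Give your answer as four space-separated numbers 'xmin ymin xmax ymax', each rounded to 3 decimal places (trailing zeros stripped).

Executing turtle program step by step:
Start: pos=(0,0), heading=0, pen down
LT 237: heading 0 -> 237
RT 270: heading 237 -> 327
FD 4.8: (0,0) -> (4.026,-2.614) [heading=327, draw]
FD 4.7: (4.026,-2.614) -> (7.967,-5.174) [heading=327, draw]
FD 4.7: (7.967,-5.174) -> (11.909,-7.734) [heading=327, draw]
BK 10.2: (11.909,-7.734) -> (3.355,-2.179) [heading=327, draw]
FD 10.6: (3.355,-2.179) -> (12.245,-7.952) [heading=327, draw]
LT 180: heading 327 -> 147
Final: pos=(12.245,-7.952), heading=147, 5 segment(s) drawn

Segment endpoints: x in {0, 3.355, 4.026, 7.967, 11.909, 12.245}, y in {-7.952, -7.734, -5.174, -2.614, -2.179, 0}
xmin=0, ymin=-7.952, xmax=12.245, ymax=0

Answer: 0 -7.952 12.245 0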